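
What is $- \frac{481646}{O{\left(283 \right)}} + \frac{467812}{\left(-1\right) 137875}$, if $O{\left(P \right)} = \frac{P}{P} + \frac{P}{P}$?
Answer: $- \frac{33203938937}{137875} \approx -2.4083 \cdot 10^{5}$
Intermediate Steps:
$O{\left(P \right)} = 2$ ($O{\left(P \right)} = 1 + 1 = 2$)
$- \frac{481646}{O{\left(283 \right)}} + \frac{467812}{\left(-1\right) 137875} = - \frac{481646}{2} + \frac{467812}{\left(-1\right) 137875} = \left(-481646\right) \frac{1}{2} + \frac{467812}{-137875} = -240823 + 467812 \left(- \frac{1}{137875}\right) = -240823 - \frac{467812}{137875} = - \frac{33203938937}{137875}$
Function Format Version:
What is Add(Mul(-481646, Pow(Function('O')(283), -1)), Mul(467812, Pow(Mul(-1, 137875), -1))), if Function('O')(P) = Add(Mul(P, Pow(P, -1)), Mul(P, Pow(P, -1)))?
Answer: Rational(-33203938937, 137875) ≈ -2.4083e+5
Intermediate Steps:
Function('O')(P) = 2 (Function('O')(P) = Add(1, 1) = 2)
Add(Mul(-481646, Pow(Function('O')(283), -1)), Mul(467812, Pow(Mul(-1, 137875), -1))) = Add(Mul(-481646, Pow(2, -1)), Mul(467812, Pow(Mul(-1, 137875), -1))) = Add(Mul(-481646, Rational(1, 2)), Mul(467812, Pow(-137875, -1))) = Add(-240823, Mul(467812, Rational(-1, 137875))) = Add(-240823, Rational(-467812, 137875)) = Rational(-33203938937, 137875)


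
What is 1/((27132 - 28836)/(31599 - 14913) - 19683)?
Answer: -2781/54738707 ≈ -5.0805e-5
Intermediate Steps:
1/((27132 - 28836)/(31599 - 14913) - 19683) = 1/(-1704/16686 - 19683) = 1/(-1704*1/16686 - 19683) = 1/(-284/2781 - 19683) = 1/(-54738707/2781) = -2781/54738707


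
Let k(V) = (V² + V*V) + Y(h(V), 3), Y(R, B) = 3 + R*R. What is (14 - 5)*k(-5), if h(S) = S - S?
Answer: 477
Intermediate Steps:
h(S) = 0
Y(R, B) = 3 + R²
k(V) = 3 + 2*V² (k(V) = (V² + V*V) + (3 + 0²) = (V² + V²) + (3 + 0) = 2*V² + 3 = 3 + 2*V²)
(14 - 5)*k(-5) = (14 - 5)*(3 + 2*(-5)²) = 9*(3 + 2*25) = 9*(3 + 50) = 9*53 = 477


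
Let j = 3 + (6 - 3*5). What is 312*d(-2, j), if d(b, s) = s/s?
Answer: 312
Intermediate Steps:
j = -6 (j = 3 + (6 - 15) = 3 - 9 = -6)
d(b, s) = 1
312*d(-2, j) = 312*1 = 312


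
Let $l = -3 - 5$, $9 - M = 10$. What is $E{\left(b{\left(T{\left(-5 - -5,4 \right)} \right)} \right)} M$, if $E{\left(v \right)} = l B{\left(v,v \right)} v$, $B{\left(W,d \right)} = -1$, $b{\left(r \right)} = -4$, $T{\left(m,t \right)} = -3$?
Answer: $32$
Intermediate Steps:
$M = -1$ ($M = 9 - 10 = -1$)
$l = -8$ ($l = -3 - 5 = -8$)
$E{\left(v \right)} = 8 v$ ($E{\left(v \right)} = \left(-8\right) \left(-1\right) v = 8 v$)
$E{\left(b{\left(T{\left(-5 - -5,4 \right)} \right)} \right)} M = 8 \left(-4\right) \left(-1\right) = \left(-32\right) \left(-1\right) = 32$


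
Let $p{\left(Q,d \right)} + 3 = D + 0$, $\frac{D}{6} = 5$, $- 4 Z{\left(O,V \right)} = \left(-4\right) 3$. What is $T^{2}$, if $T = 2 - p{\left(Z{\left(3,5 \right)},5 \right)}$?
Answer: $625$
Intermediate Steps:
$Z{\left(O,V \right)} = 3$ ($Z{\left(O,V \right)} = - \frac{\left(-4\right) 3}{4} = \left(- \frac{1}{4}\right) \left(-12\right) = 3$)
$D = 30$ ($D = 6 \cdot 5 = 30$)
$p{\left(Q,d \right)} = 27$ ($p{\left(Q,d \right)} = -3 + \left(30 + 0\right) = -3 + 30 = 27$)
$T = -25$ ($T = 2 - 27 = -25$)
$T^{2} = \left(-25\right)^{2} = 625$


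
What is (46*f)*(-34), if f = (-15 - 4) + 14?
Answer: 7820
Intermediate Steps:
f = -5 (f = -19 + 14 = -5)
(46*f)*(-34) = (46*(-5))*(-34) = -230*(-34) = 7820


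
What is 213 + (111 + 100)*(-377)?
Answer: -79334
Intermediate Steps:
213 + (111 + 100)*(-377) = 213 + 211*(-377) = 213 - 79547 = -79334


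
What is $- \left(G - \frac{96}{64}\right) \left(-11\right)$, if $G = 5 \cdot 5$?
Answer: $\frac{517}{2} \approx 258.5$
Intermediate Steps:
$G = 25$
$- \left(G - \frac{96}{64}\right) \left(-11\right) = - \left(25 - \frac{96}{64}\right) \left(-11\right) = - \left(25 - \frac{3}{2}\right) \left(-11\right) = - \frac{47 \left(-11\right)}{2} = \left(-1\right) \left(- \frac{517}{2}\right) = \frac{517}{2}$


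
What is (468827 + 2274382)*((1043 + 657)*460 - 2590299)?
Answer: -4960542091491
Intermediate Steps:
(468827 + 2274382)*((1043 + 657)*460 - 2590299) = 2743209*(1700*460 - 2590299) = 2743209*(782000 - 2590299) = 2743209*(-1808299) = -4960542091491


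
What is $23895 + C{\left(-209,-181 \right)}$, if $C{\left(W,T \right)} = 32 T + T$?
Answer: $17922$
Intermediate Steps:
$C{\left(W,T \right)} = 33 T$
$23895 + C{\left(-209,-181 \right)} = 23895 + 33 \left(-181\right) = 23895 - 5973 = 17922$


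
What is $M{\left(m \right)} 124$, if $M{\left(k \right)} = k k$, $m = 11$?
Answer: $15004$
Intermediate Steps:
$M{\left(k \right)} = k^{2}$
$M{\left(m \right)} 124 = 11^{2} \cdot 124 = 121 \cdot 124 = 15004$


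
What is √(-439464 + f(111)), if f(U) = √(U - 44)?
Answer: √(-439464 + √67) ≈ 662.92*I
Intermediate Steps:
f(U) = √(-44 + U)
√(-439464 + f(111)) = √(-439464 + √(-44 + 111)) = √(-439464 + √67)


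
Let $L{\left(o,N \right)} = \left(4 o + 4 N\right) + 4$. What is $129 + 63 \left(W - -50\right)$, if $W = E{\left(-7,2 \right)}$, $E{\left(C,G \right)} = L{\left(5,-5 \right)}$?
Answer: $3531$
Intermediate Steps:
$L{\left(o,N \right)} = 4 + 4 N + 4 o$ ($L{\left(o,N \right)} = \left(4 N + 4 o\right) + 4 = 4 + 4 N + 4 o$)
$E{\left(C,G \right)} = 4$ ($E{\left(C,G \right)} = 4 + 4 \left(-5\right) + 4 \cdot 5 = 4 - 20 + 20 = 4$)
$W = 4$
$129 + 63 \left(W - -50\right) = 129 + 63 \left(4 - -50\right) = 129 + 63 \left(4 + 50\right) = 129 + 63 \cdot 54 = 129 + 3402 = 3531$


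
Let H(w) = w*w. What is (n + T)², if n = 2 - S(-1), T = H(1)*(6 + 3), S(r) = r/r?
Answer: 100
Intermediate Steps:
H(w) = w²
S(r) = 1
T = 9 (T = 1²*(6 + 3) = 1*9 = 9)
n = 1 (n = 2 - 1*1 = 2 - 1 = 1)
(n + T)² = (1 + 9)² = 10² = 100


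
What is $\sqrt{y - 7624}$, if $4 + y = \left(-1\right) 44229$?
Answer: $i \sqrt{51857} \approx 227.72 i$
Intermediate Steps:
$y = -44233$ ($y = -4 - 44229 = -44233$)
$\sqrt{y - 7624} = \sqrt{-44233 - 7624} = \sqrt{-51857} = i \sqrt{51857}$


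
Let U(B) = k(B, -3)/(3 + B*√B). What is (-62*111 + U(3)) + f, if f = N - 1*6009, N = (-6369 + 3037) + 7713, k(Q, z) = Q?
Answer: -17021/2 + √3/2 ≈ -8509.6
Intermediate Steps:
N = 4381 (N = -3332 + 7713 = 4381)
U(B) = B/(3 + B^(3/2)) (U(B) = B/(3 + B*√B) = B/(3 + B^(3/2)))
f = -1628 (f = 4381 - 1*6009 = 4381 - 6009 = -1628)
(-62*111 + U(3)) + f = (-62*111 + 3/(3 + 3^(3/2))) - 1628 = (-6882 + 3/(3 + 3*√3)) - 1628 = -8510 + 3/(3 + 3*√3)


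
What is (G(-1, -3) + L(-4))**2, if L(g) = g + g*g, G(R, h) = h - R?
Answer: 100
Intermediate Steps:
L(g) = g + g**2
(G(-1, -3) + L(-4))**2 = ((-3 - 1*(-1)) - 4*(1 - 4))**2 = ((-3 + 1) - 4*(-3))**2 = (-2 + 12)**2 = 10**2 = 100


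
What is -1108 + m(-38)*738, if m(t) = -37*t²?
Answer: -39430972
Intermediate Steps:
-1108 + m(-38)*738 = -1108 - 37*(-38)²*738 = -1108 - 37*1444*738 = -1108 - 53428*738 = -1108 - 39429864 = -39430972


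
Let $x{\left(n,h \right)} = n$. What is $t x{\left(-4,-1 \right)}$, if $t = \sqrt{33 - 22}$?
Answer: $- 4 \sqrt{11} \approx -13.266$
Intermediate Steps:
$t = \sqrt{11} \approx 3.3166$
$t x{\left(-4,-1 \right)} = \sqrt{11} \left(-4\right) = - 4 \sqrt{11}$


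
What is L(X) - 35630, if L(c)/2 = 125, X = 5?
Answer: -35380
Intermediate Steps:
L(c) = 250 (L(c) = 2*125 = 250)
L(X) - 35630 = 250 - 35630 = -35380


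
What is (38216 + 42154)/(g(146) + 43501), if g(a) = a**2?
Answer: 80370/64817 ≈ 1.2400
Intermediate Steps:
(38216 + 42154)/(g(146) + 43501) = (38216 + 42154)/(146**2 + 43501) = 80370/(21316 + 43501) = 80370/64817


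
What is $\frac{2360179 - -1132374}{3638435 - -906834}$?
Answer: $\frac{3492553}{4545269} \approx 0.76839$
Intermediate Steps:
$\frac{2360179 - -1132374}{3638435 - -906834} = \frac{2360179 + 1132374}{3638435 + 906834} = \frac{3492553}{4545269}$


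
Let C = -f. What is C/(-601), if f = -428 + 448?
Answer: 20/601 ≈ 0.033278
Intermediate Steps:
f = 20
C = -20 (C = -1*20 = -20)
C/(-601) = -20/(-601) = -20*(-1/601) = 20/601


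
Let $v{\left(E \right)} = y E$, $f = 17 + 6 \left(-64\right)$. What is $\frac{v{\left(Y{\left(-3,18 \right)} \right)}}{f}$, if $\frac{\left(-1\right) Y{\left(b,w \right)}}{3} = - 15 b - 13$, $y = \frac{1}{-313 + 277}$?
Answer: $- \frac{8}{1101} \approx -0.0072661$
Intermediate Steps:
$y = - \frac{1}{36}$ ($y = \frac{1}{-36} = - \frac{1}{36} \approx -0.027778$)
$Y{\left(b,w \right)} = 39 + 45 b$ ($Y{\left(b,w \right)} = - 3 \left(- 15 b - 13\right) = - 3 \left(-13 - 15 b\right) = 39 + 45 b$)
$f = -367$ ($f = 17 - 384 = -367$)
$v{\left(E \right)} = - \frac{E}{36}$
$\frac{v{\left(Y{\left(-3,18 \right)} \right)}}{f} = \frac{\left(- \frac{1}{36}\right) \left(39 + 45 \left(-3\right)\right)}{-367} = - \frac{39 - 135}{36} \left(- \frac{1}{367}\right) = \left(- \frac{1}{36}\right) \left(-96\right) \left(- \frac{1}{367}\right) = \frac{8}{3} \left(- \frac{1}{367}\right) = - \frac{8}{1101}$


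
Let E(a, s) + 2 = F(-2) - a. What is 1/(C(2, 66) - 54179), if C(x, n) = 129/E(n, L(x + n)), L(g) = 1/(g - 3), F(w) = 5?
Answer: -21/1137802 ≈ -1.8457e-5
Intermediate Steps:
L(g) = 1/(-3 + g)
E(a, s) = 3 - a (E(a, s) = -2 + (5 - a) = 3 - a)
C(x, n) = 129/(3 - n)
1/(C(2, 66) - 54179) = 1/(-129/(-3 + 66) - 54179) = 1/(-129/63 - 54179) = 1/(-129*1/63 - 54179) = 1/(-43/21 - 54179) = 1/(-1137802/21) = -21/1137802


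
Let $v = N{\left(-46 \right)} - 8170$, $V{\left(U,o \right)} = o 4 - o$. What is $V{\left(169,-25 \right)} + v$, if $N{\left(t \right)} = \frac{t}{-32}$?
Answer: $- \frac{131897}{16} \approx -8243.6$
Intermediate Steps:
$N{\left(t \right)} = - \frac{t}{32}$ ($N{\left(t \right)} = t \left(- \frac{1}{32}\right) = - \frac{t}{32}$)
$V{\left(U,o \right)} = 3 o$ ($V{\left(U,o \right)} = 4 o - o = 3 o$)
$v = - \frac{130697}{16}$ ($v = \left(- \frac{1}{32}\right) \left(-46\right) - 8170 = \frac{23}{16} - 8170 = - \frac{130697}{16} \approx -8168.6$)
$V{\left(169,-25 \right)} + v = 3 \left(-25\right) - \frac{130697}{16} = -75 - \frac{130697}{16} = - \frac{131897}{16}$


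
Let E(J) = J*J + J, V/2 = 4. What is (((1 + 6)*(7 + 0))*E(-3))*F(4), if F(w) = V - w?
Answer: 1176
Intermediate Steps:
V = 8 (V = 2*4 = 8)
E(J) = J + J**2 (E(J) = J**2 + J = J + J**2)
F(w) = 8 - w
(((1 + 6)*(7 + 0))*E(-3))*F(4) = (((1 + 6)*(7 + 0))*(-3*(1 - 3)))*(8 - 1*4) = ((7*7)*(-3*(-2)))*(8 - 4) = (49*6)*4 = 294*4 = 1176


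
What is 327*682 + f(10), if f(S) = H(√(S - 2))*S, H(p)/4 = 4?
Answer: 223174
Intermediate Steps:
H(p) = 16 (H(p) = 4*4 = 16)
f(S) = 16*S
327*682 + f(10) = 327*682 + 16*10 = 223014 + 160 = 223174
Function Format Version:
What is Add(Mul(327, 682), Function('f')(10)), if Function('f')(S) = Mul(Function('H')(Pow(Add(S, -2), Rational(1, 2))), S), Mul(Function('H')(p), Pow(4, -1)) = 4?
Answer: 223174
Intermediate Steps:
Function('H')(p) = 16 (Function('H')(p) = Mul(4, 4) = 16)
Function('f')(S) = Mul(16, S)
Add(Mul(327, 682), Function('f')(10)) = Add(Mul(327, 682), Mul(16, 10)) = Add(223014, 160) = 223174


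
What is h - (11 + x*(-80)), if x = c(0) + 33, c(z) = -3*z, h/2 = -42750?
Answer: -82871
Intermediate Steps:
h = -85500 (h = 2*(-42750) = -85500)
x = 33 (x = -3*0 + 33 = 0 + 33 = 33)
h - (11 + x*(-80)) = -85500 - (11 + 33*(-80)) = -85500 - (11 - 2640) = -85500 - 1*(-2629) = -85500 + 2629 = -82871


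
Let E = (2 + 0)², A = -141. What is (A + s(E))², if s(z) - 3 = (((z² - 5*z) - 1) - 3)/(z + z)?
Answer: 19321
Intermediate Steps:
E = 4 (E = 2² = 4)
s(z) = 3 + (-4 + z² - 5*z)/(2*z) (s(z) = 3 + (((z² - 5*z) - 1) - 3)/(z + z) = 3 + ((-1 + z² - 5*z) - 3)/((2*z)) = 3 + (-4 + z² - 5*z)*(1/(2*z)) = 3 + (-4 + z² - 5*z)/(2*z))
(A + s(E))² = (-141 + (½)*(-4 + 4*(1 + 4))/4)² = (-141 + (½)*(¼)*(-4 + 4*5))² = (-141 + (½)*(¼)*(-4 + 20))² = (-141 + (½)*(¼)*16)² = (-141 + 2)² = (-139)² = 19321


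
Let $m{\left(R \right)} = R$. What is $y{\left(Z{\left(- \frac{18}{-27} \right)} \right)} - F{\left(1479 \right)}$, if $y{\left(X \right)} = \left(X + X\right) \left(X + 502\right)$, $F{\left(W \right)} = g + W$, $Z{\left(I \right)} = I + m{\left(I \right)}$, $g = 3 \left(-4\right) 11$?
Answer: $- \frac{43}{9} \approx -4.7778$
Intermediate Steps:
$g = -132$ ($g = \left(-12\right) 11 = -132$)
$Z{\left(I \right)} = 2 I$ ($Z{\left(I \right)} = I + I = 2 I$)
$F{\left(W \right)} = -132 + W$
$y{\left(X \right)} = 2 X \left(502 + X\right)$
$y{\left(Z{\left(- \frac{18}{-27} \right)} \right)} - F{\left(1479 \right)} = 2 \cdot 2 \left(- \frac{18}{-27}\right) \left(502 + 2 \left(- \frac{18}{-27}\right)\right) - \left(-132 + 1479\right) = 2 \cdot 2 \left(\left(-18\right) \left(- \frac{1}{27}\right)\right) \left(502 + 2 \left(\left(-18\right) \left(- \frac{1}{27}\right)\right)\right) - 1347 = 2 \cdot 2 \cdot \frac{2}{3} \left(502 + 2 \cdot \frac{2}{3}\right) - 1347 = 2 \cdot \frac{4}{3} \left(502 + \frac{4}{3}\right) - 1347 = 2 \cdot \frac{4}{3} \cdot \frac{1510}{3} - 1347 = \frac{12080}{9} - 1347 = - \frac{43}{9}$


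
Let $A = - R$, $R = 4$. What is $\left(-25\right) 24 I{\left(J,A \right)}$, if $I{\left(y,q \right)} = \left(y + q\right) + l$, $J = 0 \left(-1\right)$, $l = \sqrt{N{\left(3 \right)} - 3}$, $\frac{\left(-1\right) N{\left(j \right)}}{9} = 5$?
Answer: $2400 - 2400 i \sqrt{3} \approx 2400.0 - 4156.9 i$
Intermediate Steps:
$N{\left(j \right)} = -45$ ($N{\left(j \right)} = \left(-9\right) 5 = -45$)
$l = 4 i \sqrt{3}$ ($l = \sqrt{-45 - 3} = \sqrt{-48} = 4 i \sqrt{3} \approx 6.9282 i$)
$J = 0$
$A = -4$ ($A = \left(-1\right) 4 = -4$)
$I{\left(y,q \right)} = q + y + 4 i \sqrt{3}$ ($I{\left(y,q \right)} = \left(y + q\right) + 4 i \sqrt{3} = \left(q + y\right) + 4 i \sqrt{3} = q + y + 4 i \sqrt{3}$)
$\left(-25\right) 24 I{\left(J,A \right)} = \left(-25\right) 24 \left(-4 + 0 + 4 i \sqrt{3}\right) = - 600 \left(-4 + 4 i \sqrt{3}\right) = 2400 - 2400 i \sqrt{3}$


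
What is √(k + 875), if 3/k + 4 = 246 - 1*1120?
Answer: √674520866/878 ≈ 29.580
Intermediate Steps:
k = -3/878 (k = 3/(-4 + (246 - 1*1120)) = 3/(-4 + (246 - 1120)) = 3/(-4 - 874) = 3/(-878) = 3*(-1/878) = -3/878 ≈ -0.0034169)
√(k + 875) = √(-3/878 + 875) = √(768247/878) = √674520866/878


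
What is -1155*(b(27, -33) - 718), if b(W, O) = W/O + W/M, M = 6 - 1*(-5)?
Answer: 827400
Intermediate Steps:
M = 11 (M = 6 + 5 = 11)
b(W, O) = W/11 + W/O (b(W, O) = W/O + W/11 = W/11 + W/O)
-1155*(b(27, -33) - 718) = -1155*(((1/11)*27 + 27/(-33)) - 718) = -1155*((27/11 + 27*(-1/33)) - 718) = -1155*((27/11 - 9/11) - 718) = -1155*(18/11 - 718) = -1155*(-7880/11) = 827400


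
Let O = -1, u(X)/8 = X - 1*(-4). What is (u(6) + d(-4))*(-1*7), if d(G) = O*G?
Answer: -588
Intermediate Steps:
u(X) = 32 + 8*X (u(X) = 8*(X - 1*(-4)) = 8*(X + 4) = 8*(4 + X) = 32 + 8*X)
d(G) = -G
(u(6) + d(-4))*(-1*7) = ((32 + 8*6) - 1*(-4))*(-1*7) = ((32 + 48) + 4)*(-7) = (80 + 4)*(-7) = 84*(-7) = -588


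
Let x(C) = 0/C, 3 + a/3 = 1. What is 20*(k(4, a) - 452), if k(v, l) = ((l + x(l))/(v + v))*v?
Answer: -9100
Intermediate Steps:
a = -6 (a = -9 + 3*1 = -9 + 3 = -6)
x(C) = 0
k(v, l) = l/2 (k(v, l) = ((l + 0)/(v + v))*v = (l/((2*v)))*v = (l*(1/(2*v)))*v = (l/(2*v))*v = l/2)
20*(k(4, a) - 452) = 20*((½)*(-6) - 452) = 20*(-3 - 452) = 20*(-455) = -9100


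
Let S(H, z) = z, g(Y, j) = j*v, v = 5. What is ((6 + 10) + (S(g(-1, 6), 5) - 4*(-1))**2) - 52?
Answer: 45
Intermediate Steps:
g(Y, j) = 5*j (g(Y, j) = j*5 = 5*j)
((6 + 10) + (S(g(-1, 6), 5) - 4*(-1))**2) - 52 = ((6 + 10) + (5 - 4*(-1))**2) - 52 = (16 + (5 + 4)**2) - 52 = (16 + 9**2) - 52 = (16 + 81) - 52 = 97 - 52 = 45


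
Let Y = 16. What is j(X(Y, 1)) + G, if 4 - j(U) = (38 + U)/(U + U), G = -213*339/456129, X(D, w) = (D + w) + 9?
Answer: 1720217/658853 ≈ 2.6109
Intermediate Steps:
X(D, w) = 9 + D + w
G = -8023/50681 (G = -72207*1/456129 = -8023/50681 ≈ -0.15830)
j(U) = 4 - (38 + U)/(2*U) (j(U) = 4 - (38 + U)/(U + U) = 4 - (38 + U)/(2*U))
j(X(Y, 1)) + G = (7/2 - 19/(9 + 16 + 1)) - 8023/50681 = (7/2 - 19/26) - 8023/50681 = 36/13 - 8023/50681 = 1720217/658853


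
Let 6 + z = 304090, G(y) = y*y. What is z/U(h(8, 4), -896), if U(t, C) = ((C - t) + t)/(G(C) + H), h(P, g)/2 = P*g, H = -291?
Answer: -61008753025/224 ≈ -2.7236e+8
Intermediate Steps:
G(y) = y**2
z = 304084 (z = -6 + 304090 = 304084)
h(P, g) = 2*P*g (h(P, g) = 2*(P*g) = 2*P*g)
U(t, C) = C/(-291 + C**2) (U(t, C) = ((C - t) + t)/(C**2 - 291) = C/(-291 + C**2))
z/U(h(8, 4), -896) = 304084/((-896/(-291 + (-896)**2))) = 304084/((-896/(-291 + 802816))) = 304084/((-896/802525)) = 304084/((-896*1/802525)) = 304084/(-896/802525) = 304084*(-802525/896) = -61008753025/224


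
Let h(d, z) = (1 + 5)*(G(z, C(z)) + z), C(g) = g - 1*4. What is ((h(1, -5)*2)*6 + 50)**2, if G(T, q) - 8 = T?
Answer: 8836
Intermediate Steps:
C(g) = -4 + g (C(g) = g - 4 = -4 + g)
G(T, q) = 8 + T
h(d, z) = 48 + 12*z (h(d, z) = (1 + 5)*((8 + z) + z) = 6*(8 + 2*z) = 48 + 12*z)
((h(1, -5)*2)*6 + 50)**2 = (((48 + 12*(-5))*2)*6 + 50)**2 = (((48 - 60)*2)*6 + 50)**2 = (-12*2*6 + 50)**2 = (-24*6 + 50)**2 = (-144 + 50)**2 = (-94)**2 = 8836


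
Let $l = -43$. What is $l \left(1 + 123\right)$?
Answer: $-5332$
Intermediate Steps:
$l \left(1 + 123\right) = - 43 \left(1 + 123\right) = \left(-43\right) 124 = -5332$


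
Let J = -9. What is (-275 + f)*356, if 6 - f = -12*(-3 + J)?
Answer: -147028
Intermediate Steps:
f = -138 (f = 6 - (-1)*12*(-3 - 9) = 6 - (-1)*12*(-12) = 6 - (-1)*(-144) = 6 - 1*144 = 6 - 144 = -138)
(-275 + f)*356 = (-275 - 138)*356 = -413*356 = -147028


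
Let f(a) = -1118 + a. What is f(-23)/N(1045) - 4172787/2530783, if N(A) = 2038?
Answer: -11391763309/5157735754 ≈ -2.2087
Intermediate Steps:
f(-23)/N(1045) - 4172787/2530783 = (-1118 - 23)/2038 - 4172787/2530783 = -1141*1/2038 - 4172787*1/2530783 = -1141/2038 - 4172787/2530783 = -11391763309/5157735754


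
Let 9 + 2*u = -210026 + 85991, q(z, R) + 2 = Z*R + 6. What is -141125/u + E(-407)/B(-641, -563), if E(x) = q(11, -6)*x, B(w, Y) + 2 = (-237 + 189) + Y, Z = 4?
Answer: -418349455/38019486 ≈ -11.004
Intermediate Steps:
q(z, R) = 4 + 4*R (q(z, R) = -2 + (4*R + 6) = -2 + (6 + 4*R) = 4 + 4*R)
B(w, Y) = -50 + Y (B(w, Y) = -2 + ((-237 + 189) + Y) = -2 + (-48 + Y) = -50 + Y)
u = -62022 (u = -9/2 + (-210026 + 85991)/2 = -9/2 + (½)*(-124035) = -9/2 - 124035/2 = -62022)
E(x) = -20*x (E(x) = (4 + 4*(-6))*x = (4 - 24)*x = -20*x)
-141125/u + E(-407)/B(-641, -563) = -141125/(-62022) + (-20*(-407))/(-50 - 563) = -141125*(-1/62022) + 8140/(-613) = 141125/62022 + 8140*(-1/613) = 141125/62022 - 8140/613 = -418349455/38019486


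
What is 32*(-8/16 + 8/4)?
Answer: 48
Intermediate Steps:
32*(-8/16 + 8/4) = 32*(-8*1/16 + 8*(¼)) = 32*(-½ + 2) = 32*(3/2) = 48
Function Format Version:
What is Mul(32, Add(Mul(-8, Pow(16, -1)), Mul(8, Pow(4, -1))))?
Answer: 48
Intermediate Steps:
Mul(32, Add(Mul(-8, Pow(16, -1)), Mul(8, Pow(4, -1)))) = Mul(32, Add(Mul(-8, Rational(1, 16)), Mul(8, Rational(1, 4)))) = Mul(32, Add(Rational(-1, 2), 2)) = Mul(32, Rational(3, 2)) = 48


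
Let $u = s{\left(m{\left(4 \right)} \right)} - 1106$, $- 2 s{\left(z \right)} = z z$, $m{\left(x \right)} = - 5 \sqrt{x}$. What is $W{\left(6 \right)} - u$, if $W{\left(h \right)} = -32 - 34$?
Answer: $1090$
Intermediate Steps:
$W{\left(h \right)} = -66$ ($W{\left(h \right)} = -32 - 34 = -66$)
$s{\left(z \right)} = - \frac{z^{2}}{2}$ ($s{\left(z \right)} = - \frac{z z}{2} = - \frac{z^{2}}{2}$)
$u = -1156$ ($u = - \frac{\left(- 5 \sqrt{4}\right)^{2}}{2} - 1106 = - \frac{\left(\left(-5\right) 2\right)^{2}}{2} - 1106 = - \frac{\left(-10\right)^{2}}{2} - 1106 = \left(- \frac{1}{2}\right) 100 - 1106 = -50 - 1106 = -1156$)
$W{\left(6 \right)} - u = -66 - -1156 = -66 + 1156 = 1090$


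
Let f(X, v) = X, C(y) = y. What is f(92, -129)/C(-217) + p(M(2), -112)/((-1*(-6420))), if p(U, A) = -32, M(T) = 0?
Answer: -149396/348285 ≈ -0.42895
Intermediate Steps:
f(92, -129)/C(-217) + p(M(2), -112)/((-1*(-6420))) = 92/(-217) - 32/((-1*(-6420))) = 92*(-1/217) - 32/6420 = -92/217 - 32*1/6420 = -92/217 - 8/1605 = -149396/348285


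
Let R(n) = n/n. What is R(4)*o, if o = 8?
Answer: 8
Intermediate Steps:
R(n) = 1
R(4)*o = 1*8 = 8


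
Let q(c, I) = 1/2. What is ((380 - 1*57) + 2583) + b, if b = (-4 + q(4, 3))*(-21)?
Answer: 5959/2 ≈ 2979.5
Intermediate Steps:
q(c, I) = 1/2 (q(c, I) = 1*(1/2) = 1/2)
b = 147/2 (b = (-4 + 1/2)*(-21) = -7/2*(-21) = 147/2 ≈ 73.500)
((380 - 1*57) + 2583) + b = ((380 - 1*57) + 2583) + 147/2 = ((380 - 57) + 2583) + 147/2 = (323 + 2583) + 147/2 = 2906 + 147/2 = 5959/2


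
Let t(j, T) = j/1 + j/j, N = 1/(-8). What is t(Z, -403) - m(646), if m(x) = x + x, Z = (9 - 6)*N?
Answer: -10331/8 ≈ -1291.4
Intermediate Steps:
N = -⅛ ≈ -0.12500
Z = -3/8 (Z = (9 - 6)*(-⅛) = 3*(-⅛) = -3/8 ≈ -0.37500)
m(x) = 2*x
t(j, T) = 1 + j (t(j, T) = j*1 + 1 = j + 1 = 1 + j)
t(Z, -403) - m(646) = (1 - 3/8) - 2*646 = 5/8 - 1*1292 = 5/8 - 1292 = -10331/8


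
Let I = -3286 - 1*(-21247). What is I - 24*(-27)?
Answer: 18609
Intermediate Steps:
I = 17961 (I = -3286 + 21247 = 17961)
I - 24*(-27) = 17961 - 24*(-27) = 17961 + 648 = 18609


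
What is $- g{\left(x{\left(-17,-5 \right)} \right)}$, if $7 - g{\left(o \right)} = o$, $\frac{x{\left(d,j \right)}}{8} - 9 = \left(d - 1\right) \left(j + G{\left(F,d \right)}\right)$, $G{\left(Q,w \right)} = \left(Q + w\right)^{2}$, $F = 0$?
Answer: $-40831$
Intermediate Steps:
$x{\left(d,j \right)} = 72 + 8 \left(-1 + d\right) \left(j + d^{2}\right)$ ($x{\left(d,j \right)} = 72 + 8 \left(d - 1\right) \left(j + \left(0 + d\right)^{2}\right) = 72 + 8 \left(-1 + d\right) \left(j + d^{2}\right)$)
$g{\left(o \right)} = 7 - o$
$- g{\left(x{\left(-17,-5 \right)} \right)} = - (7 - \left(72 - -40 - 8 \left(-17\right)^{2} + 8 \left(-17\right)^{3} + 8 \left(-17\right) \left(-5\right)\right)) = - (7 - \left(72 + 40 - 2312 + 8 \left(-4913\right) + 680\right)) = - (7 - \left(72 + 40 - 2312 - 39304 + 680\right)) = - (7 - -40824) = - (7 + 40824) = \left(-1\right) 40831 = -40831$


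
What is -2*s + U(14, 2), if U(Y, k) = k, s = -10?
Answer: 22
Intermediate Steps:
-2*s + U(14, 2) = -2*(-10) + 2 = 20 + 2 = 22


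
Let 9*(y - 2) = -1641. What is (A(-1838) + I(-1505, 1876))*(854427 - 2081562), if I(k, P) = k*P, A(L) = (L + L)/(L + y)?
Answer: 599387249367192/173 ≈ 3.4647e+12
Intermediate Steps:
y = -541/3 (y = 2 + (1/9)*(-1641) = 2 - 547/3 = -541/3 ≈ -180.33)
A(L) = 2*L/(-541/3 + L) (A(L) = (L + L)/(L - 541/3) = (2*L)/(-541/3 + L) = 2*L/(-541/3 + L))
I(k, P) = P*k
(A(-1838) + I(-1505, 1876))*(854427 - 2081562) = (6*(-1838)/(-541 + 3*(-1838)) + 1876*(-1505))*(854427 - 2081562) = (6*(-1838)/(-541 - 5514) - 2823380)*(-1227135) = (6*(-1838)/(-6055) - 2823380)*(-1227135) = (6*(-1838)*(-1/6055) - 2823380)*(-1227135) = (11028/6055 - 2823380)*(-1227135) = -17095554872/6055*(-1227135) = 599387249367192/173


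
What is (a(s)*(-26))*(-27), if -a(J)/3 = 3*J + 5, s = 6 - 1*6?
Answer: -10530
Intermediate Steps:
s = 0 (s = 6 - 6 = 0)
a(J) = -15 - 9*J (a(J) = -3*(3*J + 5) = -3*(5 + 3*J) = -15 - 9*J)
(a(s)*(-26))*(-27) = ((-15 - 9*0)*(-26))*(-27) = ((-15 + 0)*(-26))*(-27) = -15*(-26)*(-27) = 390*(-27) = -10530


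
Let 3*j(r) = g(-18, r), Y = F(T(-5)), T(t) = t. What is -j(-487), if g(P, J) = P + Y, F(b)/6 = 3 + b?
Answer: 10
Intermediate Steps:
F(b) = 18 + 6*b (F(b) = 6*(3 + b) = 18 + 6*b)
Y = -12 (Y = 18 + 6*(-5) = 18 - 30 = -12)
g(P, J) = -12 + P (g(P, J) = P - 12 = -12 + P)
j(r) = -10 (j(r) = (-12 - 18)/3 = (1/3)*(-30) = -10)
-j(-487) = -1*(-10) = 10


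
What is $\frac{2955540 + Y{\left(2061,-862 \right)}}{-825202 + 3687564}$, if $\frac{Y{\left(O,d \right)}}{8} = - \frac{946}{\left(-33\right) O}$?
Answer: $\frac{5816074}{5632713} \approx 1.0326$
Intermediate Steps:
$Y{\left(O,d \right)} = \frac{688}{3 O}$ ($Y{\left(O,d \right)} = 8 \left(- \frac{946}{\left(-33\right) O}\right) = 8 \left(- 946 \left(- \frac{1}{33 O}\right)\right) = 8 \frac{86}{3 O} = \frac{688}{3 O}$)
$\frac{2955540 + Y{\left(2061,-862 \right)}}{-825202 + 3687564} = \frac{2955540 + \frac{688}{3 \cdot 2061}}{-825202 + 3687564} = \frac{2955540 + \frac{688}{3} \cdot \frac{1}{2061}}{2862362} = \left(2955540 + \frac{688}{6183}\right) \frac{1}{2862362} = \frac{18274104508}{6183} \cdot \frac{1}{2862362} = \frac{5816074}{5632713}$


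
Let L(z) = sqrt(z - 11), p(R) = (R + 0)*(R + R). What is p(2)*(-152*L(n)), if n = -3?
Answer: -1216*I*sqrt(14) ≈ -4549.9*I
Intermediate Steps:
p(R) = 2*R**2 (p(R) = R*(2*R) = 2*R**2)
L(z) = sqrt(-11 + z)
p(2)*(-152*L(n)) = (2*2**2)*(-152*sqrt(-11 - 3)) = (2*4)*(-152*I*sqrt(14)) = 8*(-152*I*sqrt(14)) = -1216*I*sqrt(14)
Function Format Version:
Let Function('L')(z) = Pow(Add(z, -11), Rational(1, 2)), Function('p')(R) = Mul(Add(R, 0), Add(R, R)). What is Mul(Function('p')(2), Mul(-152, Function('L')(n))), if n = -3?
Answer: Mul(-1216, I, Pow(14, Rational(1, 2))) ≈ Mul(-4549.9, I)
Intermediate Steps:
Function('p')(R) = Mul(2, Pow(R, 2)) (Function('p')(R) = Mul(R, Mul(2, R)) = Mul(2, Pow(R, 2)))
Function('L')(z) = Pow(Add(-11, z), Rational(1, 2))
Mul(Function('p')(2), Mul(-152, Function('L')(n))) = Mul(Mul(2, Pow(2, 2)), Mul(-152, Pow(Add(-11, -3), Rational(1, 2)))) = Mul(Mul(2, 4), Mul(-152, Pow(-14, Rational(1, 2)))) = Mul(8, Mul(-152, Mul(I, Pow(14, Rational(1, 2))))) = Mul(8, Mul(-152, I, Pow(14, Rational(1, 2)))) = Mul(-1216, I, Pow(14, Rational(1, 2)))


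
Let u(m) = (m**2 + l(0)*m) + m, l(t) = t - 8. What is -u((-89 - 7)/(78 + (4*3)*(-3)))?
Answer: -1040/49 ≈ -21.224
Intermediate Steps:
l(t) = -8 + t
u(m) = m**2 - 7*m (u(m) = (m**2 + (-8 + 0)*m) + m = (m**2 - 8*m) + m = m**2 - 7*m)
-u((-89 - 7)/(78 + (4*3)*(-3))) = -(-89 - 7)/(78 + (4*3)*(-3))*(-7 + (-89 - 7)/(78 + (4*3)*(-3))) = -(-96/(78 + 12*(-3)))*(-7 - 96/(78 + 12*(-3))) = -(-96/(78 - 36))*(-7 - 96/(78 - 36)) = -(-96/42)*(-7 - 96/42) = -(-96*1/42)*(-7 - 96*1/42) = -(-16)*(-7 - 16/7)/7 = -(-16)*(-65)/(7*7) = -1*1040/49 = -1040/49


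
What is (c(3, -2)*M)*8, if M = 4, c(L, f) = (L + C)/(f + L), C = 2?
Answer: 160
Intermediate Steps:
c(L, f) = (2 + L)/(L + f) (c(L, f) = (L + 2)/(f + L) = (2 + L)/(L + f))
(c(3, -2)*M)*8 = (((2 + 3)/(3 - 2))*4)*8 = ((5/1)*4)*8 = ((1*5)*4)*8 = (5*4)*8 = 20*8 = 160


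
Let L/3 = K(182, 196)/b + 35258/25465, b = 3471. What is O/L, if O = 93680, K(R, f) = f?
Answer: 1380047154200/63685829 ≈ 21670.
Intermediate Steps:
L = 127371658/29463005 (L = 3*(196/3471 + 35258/25465) = 3*(127371658/88389015) = 127371658/29463005 ≈ 4.3231)
O/L = 93680/(127371658/29463005) = 93680*(29463005/127371658) = 1380047154200/63685829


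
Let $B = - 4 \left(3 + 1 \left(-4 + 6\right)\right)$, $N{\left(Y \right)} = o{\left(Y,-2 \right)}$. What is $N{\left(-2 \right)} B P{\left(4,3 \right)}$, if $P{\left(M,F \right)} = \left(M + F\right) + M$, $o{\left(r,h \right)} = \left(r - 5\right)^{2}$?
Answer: $-10780$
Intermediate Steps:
$o{\left(r,h \right)} = \left(-5 + r\right)^{2}$
$P{\left(M,F \right)} = F + 2 M$ ($P{\left(M,F \right)} = \left(F + M\right) + M = F + 2 M$)
$N{\left(Y \right)} = \left(-5 + Y\right)^{2}$
$B = -20$ ($B = - 4 \left(3 + 1 \cdot 2\right) = - 4 \left(3 + 2\right) = \left(-4\right) 5 = -20$)
$N{\left(-2 \right)} B P{\left(4,3 \right)} = \left(-5 - 2\right)^{2} \left(-20\right) \left(3 + 2 \cdot 4\right) = \left(-7\right)^{2} \left(-20\right) \left(3 + 8\right) = 49 \left(-20\right) 11 = \left(-980\right) 11 = -10780$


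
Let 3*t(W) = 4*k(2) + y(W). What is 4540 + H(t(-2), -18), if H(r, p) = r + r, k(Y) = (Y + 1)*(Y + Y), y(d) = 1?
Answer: 13718/3 ≈ 4572.7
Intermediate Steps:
k(Y) = 2*Y*(1 + Y) (k(Y) = (1 + Y)*(2*Y) = 2*Y*(1 + Y))
t(W) = 49/3 (t(W) = (4*(2*2*(1 + 2)) + 1)/3 = (4*(2*2*3) + 1)/3 = (4*12 + 1)/3 = (48 + 1)/3 = (⅓)*49 = 49/3)
H(r, p) = 2*r
4540 + H(t(-2), -18) = 4540 + 2*(49/3) = 4540 + 98/3 = 13718/3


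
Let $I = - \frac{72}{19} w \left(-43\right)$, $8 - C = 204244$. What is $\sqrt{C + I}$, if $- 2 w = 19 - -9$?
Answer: $\frac{2 i \sqrt{18638183}}{19} \approx 454.44 i$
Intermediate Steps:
$C = -204236$ ($C = 8 - 204244 = -204236$)
$w = -14$ ($w = - \frac{19 - -9}{2} = - \frac{19 + 9}{2} = \left(- \frac{1}{2}\right) 28 = -14$)
$I = - \frac{43344}{19}$ ($I = - \frac{72}{19} \left(-14\right) \left(-43\right) = \left(-72\right) \frac{1}{19} \left(-14\right) \left(-43\right) = \left(- \frac{72}{19}\right) \left(-14\right) \left(-43\right) = \frac{1008}{19} \left(-43\right) = - \frac{43344}{19} \approx -2281.3$)
$\sqrt{C + I} = \sqrt{-204236 - \frac{43344}{19}} = \sqrt{- \frac{3923828}{19}} = \frac{2 i \sqrt{18638183}}{19}$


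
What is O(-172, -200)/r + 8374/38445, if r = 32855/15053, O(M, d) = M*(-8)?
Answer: 159316728946/252622095 ≈ 630.65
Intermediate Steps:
O(M, d) = -8*M
r = 32855/15053 (r = 32855*(1/15053) = 32855/15053 ≈ 2.1826)
O(-172, -200)/r + 8374/38445 = (-8*(-172))/(32855/15053) + 8374/38445 = 1376*(15053/32855) + 8374*(1/38445) = 20712928/32855 + 8374/38445 = 159316728946/252622095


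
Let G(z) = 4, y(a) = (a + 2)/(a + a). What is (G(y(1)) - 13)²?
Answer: 81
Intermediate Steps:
y(a) = (2 + a)/(2*a) (y(a) = (2 + a)/((2*a)) = (2 + a)*(1/(2*a)) = (2 + a)/(2*a))
(G(y(1)) - 13)² = (4 - 13)² = (-9)² = 81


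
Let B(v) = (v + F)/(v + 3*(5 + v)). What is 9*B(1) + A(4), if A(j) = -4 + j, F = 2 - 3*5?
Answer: -108/19 ≈ -5.6842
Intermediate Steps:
F = -13 (F = 2 - 15 = -13)
B(v) = (-13 + v)/(15 + 4*v) (B(v) = (v - 13)/(v + 3*(5 + v)) = (-13 + v)/(v + (15 + 3*v)) = (-13 + v)/(15 + 4*v))
9*B(1) + A(4) = 9*((-13 + 1)/(15 + 4*1)) + (-4 + 4) = 9*(-12/(15 + 4)) + 0 = 9*(-12/19) + 0 = -108/19 + 0 = -108/19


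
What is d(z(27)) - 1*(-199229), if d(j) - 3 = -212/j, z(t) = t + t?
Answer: 5379158/27 ≈ 1.9923e+5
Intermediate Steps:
z(t) = 2*t
d(j) = 3 - 212/j
d(z(27)) - 1*(-199229) = (3 - 212/(2*27)) - 1*(-199229) = (3 - 212/54) + 199229 = (3 - 212*1/54) + 199229 = (3 - 106/27) + 199229 = -25/27 + 199229 = 5379158/27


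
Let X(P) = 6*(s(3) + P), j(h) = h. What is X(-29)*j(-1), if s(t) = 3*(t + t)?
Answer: 66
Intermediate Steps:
s(t) = 6*t (s(t) = 3*(2*t) = 6*t)
X(P) = 108 + 6*P (X(P) = 6*(6*3 + P) = 6*(18 + P) = 108 + 6*P)
X(-29)*j(-1) = (108 + 6*(-29))*(-1) = (108 - 174)*(-1) = -66*(-1) = 66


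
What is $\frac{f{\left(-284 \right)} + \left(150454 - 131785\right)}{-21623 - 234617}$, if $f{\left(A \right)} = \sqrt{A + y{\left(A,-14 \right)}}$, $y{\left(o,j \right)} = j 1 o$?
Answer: $- \frac{18669}{256240} - \frac{\sqrt{923}}{128120} \approx -0.073095$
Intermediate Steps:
$y{\left(o,j \right)} = j o$
$f{\left(A \right)} = \sqrt{13} \sqrt{- A}$ ($f{\left(A \right)} = \sqrt{A - 14 A} = \sqrt{- 13 A} = \sqrt{13} \sqrt{- A}$)
$\frac{f{\left(-284 \right)} + \left(150454 - 131785\right)}{-21623 - 234617} = \frac{\sqrt{13} \sqrt{\left(-1\right) \left(-284\right)} + \left(150454 - 131785\right)}{-21623 - 234617} = \frac{\sqrt{13} \sqrt{284} + \left(150454 - 131785\right)}{-256240} = \left(\sqrt{13} \cdot 2 \sqrt{71} + 18669\right) \left(- \frac{1}{256240}\right) = \left(2 \sqrt{923} + 18669\right) \left(- \frac{1}{256240}\right) = \left(18669 + 2 \sqrt{923}\right) \left(- \frac{1}{256240}\right) = - \frac{18669}{256240} - \frac{\sqrt{923}}{128120}$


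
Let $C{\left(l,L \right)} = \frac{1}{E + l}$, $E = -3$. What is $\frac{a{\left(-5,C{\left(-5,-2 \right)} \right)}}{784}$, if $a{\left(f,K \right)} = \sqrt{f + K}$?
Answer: $\frac{i \sqrt{82}}{3136} \approx 0.0028876 i$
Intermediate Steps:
$C{\left(l,L \right)} = \frac{1}{-3 + l}$
$a{\left(f,K \right)} = \sqrt{K + f}$
$\frac{a{\left(-5,C{\left(-5,-2 \right)} \right)}}{784} = \frac{\sqrt{\frac{1}{-3 - 5} - 5}}{784} = \sqrt{\frac{1}{-8} - 5} \cdot \frac{1}{784} = \sqrt{- \frac{1}{8} - 5} \cdot \frac{1}{784} = \sqrt{- \frac{41}{8}} \cdot \frac{1}{784} = \frac{i \sqrt{82}}{4} \cdot \frac{1}{784} = \frac{i \sqrt{82}}{3136}$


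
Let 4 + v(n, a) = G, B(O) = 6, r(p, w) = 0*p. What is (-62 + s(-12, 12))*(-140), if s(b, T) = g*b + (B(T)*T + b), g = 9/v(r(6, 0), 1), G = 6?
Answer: 7840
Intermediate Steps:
r(p, w) = 0
v(n, a) = 2 (v(n, a) = -4 + 6 = 2)
g = 9/2 ≈ 4.5000
s(b, T) = 6*T + 11*b/2 (s(b, T) = 9*b/2 + (6*T + b) = 9*b/2 + (b + 6*T) = 6*T + 11*b/2)
(-62 + s(-12, 12))*(-140) = (-62 + (6*12 + (11/2)*(-12)))*(-140) = (-62 + (72 - 66))*(-140) = (-62 + 6)*(-140) = -56*(-140) = 7840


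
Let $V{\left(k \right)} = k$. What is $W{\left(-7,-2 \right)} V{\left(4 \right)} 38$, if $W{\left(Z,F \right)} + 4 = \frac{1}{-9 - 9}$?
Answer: $- \frac{5548}{9} \approx -616.44$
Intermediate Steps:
$W{\left(Z,F \right)} = - \frac{73}{18}$ ($W{\left(Z,F \right)} = -4 + \frac{1}{-9 - 9} = -4 + \frac{1}{-18} = -4 - \frac{1}{18} = - \frac{73}{18}$)
$W{\left(-7,-2 \right)} V{\left(4 \right)} 38 = \left(- \frac{73}{18}\right) 4 \cdot 38 = \left(- \frac{146}{9}\right) 38 = - \frac{5548}{9}$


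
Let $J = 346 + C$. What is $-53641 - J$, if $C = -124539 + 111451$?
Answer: $-40899$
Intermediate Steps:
$C = -13088$
$J = -12742$ ($J = 346 - 13088 = -12742$)
$-53641 - J = -53641 - -12742 = -53641 + 12742 = -40899$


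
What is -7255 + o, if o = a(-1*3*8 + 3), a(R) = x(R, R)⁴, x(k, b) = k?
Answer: 187226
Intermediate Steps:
a(R) = R⁴
o = 194481 (o = (-1*3*8 + 3)⁴ = (-3*8 + 3)⁴ = (-24 + 3)⁴ = (-21)⁴ = 194481)
-7255 + o = -7255 + 194481 = 187226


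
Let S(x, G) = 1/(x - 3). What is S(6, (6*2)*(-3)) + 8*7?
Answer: 169/3 ≈ 56.333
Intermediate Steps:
S(x, G) = 1/(-3 + x)
S(6, (6*2)*(-3)) + 8*7 = 1/(-3 + 6) + 8*7 = 1/3 + 56 = ⅓ + 56 = 169/3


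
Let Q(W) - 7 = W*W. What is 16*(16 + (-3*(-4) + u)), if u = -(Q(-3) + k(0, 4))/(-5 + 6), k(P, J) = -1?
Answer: 208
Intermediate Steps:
Q(W) = 7 + W² (Q(W) = 7 + W*W = 7 + W²)
u = -15 (u = -((7 + (-3)²) - 1)/(-5 + 6) = -((7 + 9) - 1)/1 = -(16 - 1) = -15 ≈ -15.000)
16*(16 + (-3*(-4) + u)) = 16*(16 + (-3*(-4) - 15)) = 16*(16 + (12 - 15)) = 16*(16 - 3) = 16*13 = 208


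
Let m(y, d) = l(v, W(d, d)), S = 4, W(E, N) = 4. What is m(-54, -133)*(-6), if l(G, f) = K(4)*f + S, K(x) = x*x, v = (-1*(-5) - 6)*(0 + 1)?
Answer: -408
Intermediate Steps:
v = -1 (v = (5 - 6)*1 = -1*1 = -1)
K(x) = x²
l(G, f) = 4 + 16*f (l(G, f) = 4²*f + 4 = 16*f + 4 = 4 + 16*f)
m(y, d) = 68 (m(y, d) = 4 + 16*4 = 4 + 64 = 68)
m(-54, -133)*(-6) = 68*(-6) = -408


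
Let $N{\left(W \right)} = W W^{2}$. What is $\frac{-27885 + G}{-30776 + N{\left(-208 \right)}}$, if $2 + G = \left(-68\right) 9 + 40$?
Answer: $\frac{28459}{9029688} \approx 0.0031517$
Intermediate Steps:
$N{\left(W \right)} = W^{3}$
$G = -574$ ($G = -2 + \left(\left(-68\right) 9 + 40\right) = -2 + \left(-612 + 40\right) = -2 - 572 = -574$)
$\frac{-27885 + G}{-30776 + N{\left(-208 \right)}} = \frac{-27885 - 574}{-30776 + \left(-208\right)^{3}} = - \frac{28459}{-30776 - 8998912} = - \frac{28459}{-9029688} = \left(-28459\right) \left(- \frac{1}{9029688}\right) = \frac{28459}{9029688}$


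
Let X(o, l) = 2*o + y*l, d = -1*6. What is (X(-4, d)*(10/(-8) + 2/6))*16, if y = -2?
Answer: -176/3 ≈ -58.667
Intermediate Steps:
d = -6
X(o, l) = -2*l + 2*o (X(o, l) = 2*o - 2*l = -2*l + 2*o)
(X(-4, d)*(10/(-8) + 2/6))*16 = ((-2*(-6) + 2*(-4))*(10/(-8) + 2/6))*16 = ((12 - 8)*(10*(-⅛) + 2*(⅙)))*16 = (4*(-5/4 + ⅓))*16 = (4*(-11/12))*16 = -11/3*16 = -176/3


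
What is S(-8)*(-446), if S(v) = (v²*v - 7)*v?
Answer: -1851792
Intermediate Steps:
S(v) = v*(-7 + v³) (S(v) = (v³ - 7)*v = (-7 + v³)*v = v*(-7 + v³))
S(-8)*(-446) = -8*(-7 + (-8)³)*(-446) = -8*(-7 - 512)*(-446) = -8*(-519)*(-446) = 4152*(-446) = -1851792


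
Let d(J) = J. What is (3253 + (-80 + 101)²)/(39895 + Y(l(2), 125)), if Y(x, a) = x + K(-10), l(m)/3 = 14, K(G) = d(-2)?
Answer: 3694/39935 ≈ 0.092500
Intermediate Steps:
K(G) = -2
l(m) = 42 (l(m) = 3*14 = 42)
Y(x, a) = -2 + x (Y(x, a) = x - 2 = -2 + x)
(3253 + (-80 + 101)²)/(39895 + Y(l(2), 125)) = (3253 + (-80 + 101)²)/(39895 + (-2 + 42)) = (3253 + 21²)/(39895 + 40) = (3253 + 441)/39935 = 3694*(1/39935) = 3694/39935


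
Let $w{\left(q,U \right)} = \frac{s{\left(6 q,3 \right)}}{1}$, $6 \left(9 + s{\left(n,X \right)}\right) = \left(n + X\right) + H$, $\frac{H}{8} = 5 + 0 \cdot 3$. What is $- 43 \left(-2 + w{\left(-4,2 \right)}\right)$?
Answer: $\frac{2021}{6} \approx 336.83$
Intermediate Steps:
$H = 40$ ($H = 8 \left(5 + 0 \cdot 3\right) = 8 \left(5 + 0\right) = 8 \cdot 5 = 40$)
$s{\left(n,X \right)} = - \frac{7}{3} + \frac{X}{6} + \frac{n}{6}$ ($s{\left(n,X \right)} = -9 + \frac{\left(n + X\right) + 40}{6} = -9 + \frac{\left(X + n\right) + 40}{6} = -9 + \frac{40 + X + n}{6} = -9 + \left(\frac{20}{3} + \frac{X}{6} + \frac{n}{6}\right) = - \frac{7}{3} + \frac{X}{6} + \frac{n}{6}$)
$w{\left(q,U \right)} = - \frac{11}{6} + q$ ($w{\left(q,U \right)} = \frac{- \frac{7}{3} + \frac{1}{6} \cdot 3 + \frac{6 q}{6}}{1} = \left(- \frac{7}{3} + \frac{1}{2} + q\right) 1 = \left(- \frac{11}{6} + q\right) 1 = - \frac{11}{6} + q$)
$- 43 \left(-2 + w{\left(-4,2 \right)}\right) = - 43 \left(-2 - \frac{35}{6}\right) = \left(-43\right) \left(- \frac{47}{6}\right) = \frac{2021}{6}$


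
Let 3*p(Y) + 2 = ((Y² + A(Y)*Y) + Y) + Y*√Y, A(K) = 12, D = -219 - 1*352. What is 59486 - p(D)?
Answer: -140158/3 + 571*I*√571/3 ≈ -46719.0 + 4548.1*I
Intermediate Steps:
D = -571 (D = -219 - 352 = -571)
p(Y) = -⅔ + Y²/3 + Y^(3/2)/3 + 13*Y/3 (p(Y) = -⅔ + (((Y² + 12*Y) + Y) + Y*√Y)/3 = -⅔ + ((Y² + 13*Y) + Y^(3/2))/3 = -⅔ + (Y² + Y^(3/2) + 13*Y)/3 = -⅔ + (Y²/3 + Y^(3/2)/3 + 13*Y/3) = -⅔ + Y²/3 + Y^(3/2)/3 + 13*Y/3)
59486 - p(D) = 59486 - (-⅔ + (⅓)*(-571)² + (-571)^(3/2)/3 + (13/3)*(-571)) = 59486 - (-⅔ + (⅓)*326041 + (-571*I*√571)/3 - 7423/3) = 59486 - (-⅔ + 326041/3 - 571*I*√571/3 - 7423/3) = 59486 - (318616/3 - 571*I*√571/3) = 59486 + (-318616/3 + 571*I*√571/3) = -140158/3 + 571*I*√571/3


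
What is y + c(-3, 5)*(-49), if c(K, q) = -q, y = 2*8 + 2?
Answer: 263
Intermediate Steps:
y = 18 (y = 16 + 2 = 18)
y + c(-3, 5)*(-49) = 18 - 1*5*(-49) = 18 - 5*(-49) = 18 + 245 = 263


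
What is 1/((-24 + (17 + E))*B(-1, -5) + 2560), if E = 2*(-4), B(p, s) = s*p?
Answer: 1/2485 ≈ 0.00040241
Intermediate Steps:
B(p, s) = p*s
E = -8
1/((-24 + (17 + E))*B(-1, -5) + 2560) = 1/((-24 + (17 - 8))*(-1*(-5)) + 2560) = 1/((-24 + 9)*5 + 2560) = 1/(-15*5 + 2560) = 1/(-75 + 2560) = 1/2485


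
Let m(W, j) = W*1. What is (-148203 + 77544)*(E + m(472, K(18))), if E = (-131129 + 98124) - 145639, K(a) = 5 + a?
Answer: 12589455348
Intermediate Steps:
m(W, j) = W
E = -178644 (E = -33005 - 145639 = -178644)
(-148203 + 77544)*(E + m(472, K(18))) = (-148203 + 77544)*(-178644 + 472) = -70659*(-178172) = 12589455348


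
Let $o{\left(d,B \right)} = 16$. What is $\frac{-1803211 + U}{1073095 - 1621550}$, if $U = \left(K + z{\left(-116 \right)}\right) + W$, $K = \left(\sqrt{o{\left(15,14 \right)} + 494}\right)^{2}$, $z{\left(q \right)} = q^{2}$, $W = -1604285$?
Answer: $\frac{678706}{109691} \approx 6.1874$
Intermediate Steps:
$K = 510$ ($K = \left(\sqrt{16 + 494}\right)^{2} = \left(\sqrt{510}\right)^{2} = 510$)
$U = -1590319$ ($U = \left(510 + \left(-116\right)^{2}\right) - 1604285 = \left(510 + 13456\right) - 1604285 = 13966 - 1604285 = -1590319$)
$\frac{-1803211 + U}{1073095 - 1621550} = \frac{-1803211 - 1590319}{1073095 - 1621550} = - \frac{3393530}{-548455} = \left(-3393530\right) \left(- \frac{1}{548455}\right) = \frac{678706}{109691}$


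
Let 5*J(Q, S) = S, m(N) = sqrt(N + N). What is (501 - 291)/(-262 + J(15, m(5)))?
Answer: -45850/57203 - 35*sqrt(10)/57203 ≈ -0.80347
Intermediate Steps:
m(N) = sqrt(2)*sqrt(N) (m(N) = sqrt(2*N) = sqrt(2)*sqrt(N))
J(Q, S) = S/5
(501 - 291)/(-262 + J(15, m(5))) = (501 - 291)/(-262 + (sqrt(2)*sqrt(5))/5) = 210/(-262 + sqrt(10)/5)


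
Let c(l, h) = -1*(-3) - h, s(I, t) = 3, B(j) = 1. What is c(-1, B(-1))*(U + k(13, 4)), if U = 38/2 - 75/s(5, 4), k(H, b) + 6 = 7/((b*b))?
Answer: -185/8 ≈ -23.125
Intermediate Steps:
k(H, b) = -6 + 7/b**2 (k(H, b) = -6 + 7/((b*b)) = -6 + 7/(b**2) = -6 + 7/b**2)
c(l, h) = 3 - h
U = -6 (U = 38/2 - 75/3 = 38*(1/2) - 75*1/3 = 19 - 25 = -6)
c(-1, B(-1))*(U + k(13, 4)) = (3 - 1*1)*(-6 + (-6 + 7/4**2)) = (3 - 1)*(-6 + (-6 + 7*(1/16))) = 2*(-6 + (-6 + 7/16)) = 2*(-6 - 89/16) = 2*(-185/16) = -185/8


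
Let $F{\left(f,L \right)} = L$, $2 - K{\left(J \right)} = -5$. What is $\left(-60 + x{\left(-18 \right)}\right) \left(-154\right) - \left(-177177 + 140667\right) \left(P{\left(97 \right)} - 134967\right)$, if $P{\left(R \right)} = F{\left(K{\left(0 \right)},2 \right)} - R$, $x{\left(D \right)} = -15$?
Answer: $-4931102070$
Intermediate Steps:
$K{\left(J \right)} = 7$ ($K{\left(J \right)} = 2 - -5 = 2 + 5 = 7$)
$P{\left(R \right)} = 2 - R$
$\left(-60 + x{\left(-18 \right)}\right) \left(-154\right) - \left(-177177 + 140667\right) \left(P{\left(97 \right)} - 134967\right) = \left(-60 - 15\right) \left(-154\right) - \left(-177177 + 140667\right) \left(\left(2 - 97\right) - 134967\right) = \left(-75\right) \left(-154\right) - - 36510 \left(\left(2 - 97\right) - 134967\right) = 11550 - - 36510 \left(-95 - 134967\right) = 11550 - \left(-36510\right) \left(-135062\right) = 11550 - 4931113620 = -4931102070$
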